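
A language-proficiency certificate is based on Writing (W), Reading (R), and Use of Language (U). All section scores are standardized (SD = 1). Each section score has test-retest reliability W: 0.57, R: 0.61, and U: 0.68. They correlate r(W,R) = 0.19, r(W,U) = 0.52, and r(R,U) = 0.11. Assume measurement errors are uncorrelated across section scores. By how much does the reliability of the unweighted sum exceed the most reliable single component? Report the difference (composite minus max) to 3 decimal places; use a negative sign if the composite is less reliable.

0.074

Var(sum) = 3 + 1.64 = 4.64; true-score variance = 1.86 + 1.64 = 3.5; composite reliability = 0.7543.
Max component reliability = 0.6800.
Difference = 0.7543 − 0.6800 = 0.074.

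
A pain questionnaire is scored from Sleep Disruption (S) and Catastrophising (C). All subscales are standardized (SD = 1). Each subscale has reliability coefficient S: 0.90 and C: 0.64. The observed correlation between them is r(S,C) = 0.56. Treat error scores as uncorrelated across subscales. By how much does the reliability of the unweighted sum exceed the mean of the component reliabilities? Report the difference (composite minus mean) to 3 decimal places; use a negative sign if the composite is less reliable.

0.083

Var(sum) = 2 + 1.12 = 3.12; true-score variance = 1.54 + 1.12 = 2.66; composite reliability = 0.8526.
Mean component reliability = 0.7700.
Difference = 0.8526 − 0.7700 = 0.083.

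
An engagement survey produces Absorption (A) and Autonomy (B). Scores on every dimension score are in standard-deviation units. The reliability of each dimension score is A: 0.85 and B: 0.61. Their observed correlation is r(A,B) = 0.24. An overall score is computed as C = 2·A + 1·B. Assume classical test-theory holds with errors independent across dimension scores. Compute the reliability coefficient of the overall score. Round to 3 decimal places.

0.834

Var(C) = 2² + 1 + 2·[2·0.24] = 5 + 0.96 = 5.96.
Under uncorrelated errors the observed covariances equal the true-score covariances, so only the own-variance terms attenuate.
True-score variance = [2²·0.85 + 0.61] + 0.96 = 4.01 + 0.96 = 4.97.
Reliability = 4.97 / 5.96 = 0.834.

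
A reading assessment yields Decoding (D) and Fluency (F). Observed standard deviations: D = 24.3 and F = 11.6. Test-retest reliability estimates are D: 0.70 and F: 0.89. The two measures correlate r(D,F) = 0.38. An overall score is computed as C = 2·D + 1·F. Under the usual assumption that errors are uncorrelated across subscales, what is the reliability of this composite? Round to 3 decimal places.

0.753

Var(C) = 2²·24.3² + 11.6² + 2·[2·24.3·11.6·0.38] = 2496.52 + 428.458 = 2924.98.
Because errors are independent across components, Cov(Tᵢ,Tⱼ) = Cov(Xᵢ,Xⱼ); the off-diagonal part of the true-score variance is the same as above.
True-score variance = [2²·24.3²·0.70 + 11.6²·0.89] + 428.458 = 1773.13 + 428.458 = 2201.59.
Reliability = 2201.59 / 2924.98 = 0.753.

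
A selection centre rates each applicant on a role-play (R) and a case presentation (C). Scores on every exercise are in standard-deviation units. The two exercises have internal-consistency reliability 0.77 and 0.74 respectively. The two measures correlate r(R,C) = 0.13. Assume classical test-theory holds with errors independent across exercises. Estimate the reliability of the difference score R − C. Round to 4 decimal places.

Var(R−C) = 1 + 1 − 2·0.13 = 2 − 0.26 = 1.74.
Because errors are independent across components, Cov(Tᵢ,Tⱼ) = Cov(Xᵢ,Xⱼ); the off-diagonal part of the true-score variance is the same as above.
True-score variance = [0.77 + 0.74] − 0.26 = 1.51 − 0.26 = 1.25.
Reliability = 1.25 / 1.74 = 0.7184.

0.7184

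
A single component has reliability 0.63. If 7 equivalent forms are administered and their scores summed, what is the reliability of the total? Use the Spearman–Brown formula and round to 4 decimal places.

ρ_k = kρ / (1 + (k−1)ρ) = 7·0.63 / (1 + 6·0.63) = 4.410 / 4.780 = 0.9226.

0.9226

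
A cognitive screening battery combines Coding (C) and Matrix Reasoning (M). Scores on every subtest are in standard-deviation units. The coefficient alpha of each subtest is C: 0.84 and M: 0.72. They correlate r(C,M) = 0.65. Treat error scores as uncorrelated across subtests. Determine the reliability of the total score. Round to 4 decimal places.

0.8667

Var(C+M) = 2 + 2·[0.65] = 2 + 1.3 = 3.3.
Under uncorrelated errors the observed covariances equal the true-score covariances, so only the own-variance terms attenuate.
True-score variance = [0.84 + 0.72] + 1.3 = 1.56 + 1.3 = 2.86.
Reliability = 2.86 / 3.3 = 0.8667.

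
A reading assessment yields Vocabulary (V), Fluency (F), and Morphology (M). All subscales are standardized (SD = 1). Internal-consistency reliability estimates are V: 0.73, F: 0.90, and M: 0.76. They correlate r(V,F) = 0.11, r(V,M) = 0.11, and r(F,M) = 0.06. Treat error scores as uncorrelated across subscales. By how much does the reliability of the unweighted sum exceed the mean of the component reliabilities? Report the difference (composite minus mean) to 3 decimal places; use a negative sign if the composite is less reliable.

Var(sum) = 3 + 0.56 = 3.56; true-score variance = 2.39 + 0.56 = 2.95; composite reliability = 0.8287.
Mean component reliability = 0.7967.
Difference = 0.8287 − 0.7967 = 0.032.

0.032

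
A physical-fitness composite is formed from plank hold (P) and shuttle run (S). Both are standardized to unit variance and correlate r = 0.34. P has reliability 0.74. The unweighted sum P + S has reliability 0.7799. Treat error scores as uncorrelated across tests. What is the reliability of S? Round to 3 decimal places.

Var(P+S) = 2 + 2·0.34 = 2.680.
True-score variance = ρ_P + ρ_S + 2·0.34, so 0.7799 = (0.74 + ρ_S + 0.68) / 2.680.
ρ_S = 0.7799·2.680 − 0.74 − 0.68 = 0.670.

0.670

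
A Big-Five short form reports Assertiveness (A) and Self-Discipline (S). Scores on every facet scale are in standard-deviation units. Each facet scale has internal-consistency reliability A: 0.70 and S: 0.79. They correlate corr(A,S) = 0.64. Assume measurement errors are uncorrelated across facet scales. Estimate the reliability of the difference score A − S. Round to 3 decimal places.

Var(A−S) = 1 + 1 − 2·0.64 = 2 − 1.28 = 0.72.
With uncorrelated errors the cross-covariances are all true-score covariance, so they carry over unchanged; only the diagonal terms shrink to ρᵢσᵢ².
True-score variance = [0.70 + 0.79] − 1.28 = 1.49 − 1.28 = 0.21.
Reliability = 0.21 / 0.72 = 0.292.

0.292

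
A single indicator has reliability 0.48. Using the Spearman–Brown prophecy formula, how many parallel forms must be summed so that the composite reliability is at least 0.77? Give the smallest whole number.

4

k ≥ ρ*(1−ρ₁)/(ρ₁(1−ρ*)) = 0.77·0.52 / (0.48·0.23) = 3.627.
Smallest integer k = 4.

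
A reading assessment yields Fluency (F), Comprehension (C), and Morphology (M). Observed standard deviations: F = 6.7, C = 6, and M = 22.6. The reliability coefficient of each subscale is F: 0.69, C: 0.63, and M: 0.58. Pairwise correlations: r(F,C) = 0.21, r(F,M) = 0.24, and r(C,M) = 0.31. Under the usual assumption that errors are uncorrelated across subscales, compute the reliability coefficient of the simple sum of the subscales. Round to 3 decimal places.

Var(F+C+M) = 6.7² + 6² + 22.6² + 2·[6.7·6·0.21 + 6.7·22.6·0.24 + 6·22.6·0.31] = 591.65 + 173.638 = 765.288.
Because errors are independent across components, Cov(Tᵢ,Tⱼ) = Cov(Xᵢ,Xⱼ); the off-diagonal part of the true-score variance is the same as above.
True-score variance = [6.7²·0.69 + 6²·0.63 + 22.6²·0.58] + 173.638 = 349.895 + 173.638 = 523.533.
Reliability = 523.533 / 765.288 = 0.684.

0.684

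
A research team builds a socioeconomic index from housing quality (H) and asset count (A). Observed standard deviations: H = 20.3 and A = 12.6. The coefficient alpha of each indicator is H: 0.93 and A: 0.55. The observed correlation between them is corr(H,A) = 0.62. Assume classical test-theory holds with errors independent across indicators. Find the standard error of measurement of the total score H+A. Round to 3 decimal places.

Var(total) = 570.85 + 317.167 = 888.017.
True-score variance = 470.562 + 317.167 = 787.729, so reliability = 0.8871.
Error variance = 888.017 − 787.729 = 100.288; SEM = √100.288 = 10.014.

10.014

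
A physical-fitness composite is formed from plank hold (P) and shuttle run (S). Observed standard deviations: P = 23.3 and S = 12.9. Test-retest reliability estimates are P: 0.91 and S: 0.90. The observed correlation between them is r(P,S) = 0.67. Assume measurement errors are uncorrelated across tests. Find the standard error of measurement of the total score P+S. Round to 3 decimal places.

Var(total) = 709.3 + 402.764 = 1112.06.
True-score variance = 643.799 + 402.764 = 1046.56, so reliability = 0.9411.
Error variance = 1112.06 − 1046.56 = 65.5011; SEM = √65.5011 = 8.093.

8.093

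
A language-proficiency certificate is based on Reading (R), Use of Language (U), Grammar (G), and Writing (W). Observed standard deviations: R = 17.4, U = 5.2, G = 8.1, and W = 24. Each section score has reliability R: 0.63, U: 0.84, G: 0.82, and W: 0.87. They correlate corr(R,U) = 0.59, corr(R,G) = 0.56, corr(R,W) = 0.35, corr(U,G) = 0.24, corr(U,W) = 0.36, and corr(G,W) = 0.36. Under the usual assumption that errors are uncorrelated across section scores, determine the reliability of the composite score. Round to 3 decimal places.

0.886

Var(R+U+G+W) = 17.4² + 5.2² + 8.1² + 24² + 2·[17.4·5.2·0.59 + 17.4·8.1·0.56 + 17.4·24·0.35 + 5.2·8.1·0.24 + 5.2·24·0.36 + 8.1·24·0.36] = 971.41 + 806.981 = 1778.39.
With uncorrelated errors the cross-covariances are all true-score covariance, so they carry over unchanged; only the diagonal terms shrink to ρᵢσᵢ².
True-score variance = [17.4²·0.63 + 5.2²·0.84 + 8.1²·0.82 + 24²·0.87] + 806.981 = 768.373 + 806.981 = 1575.35.
Reliability = 1575.35 / 1778.39 = 0.886.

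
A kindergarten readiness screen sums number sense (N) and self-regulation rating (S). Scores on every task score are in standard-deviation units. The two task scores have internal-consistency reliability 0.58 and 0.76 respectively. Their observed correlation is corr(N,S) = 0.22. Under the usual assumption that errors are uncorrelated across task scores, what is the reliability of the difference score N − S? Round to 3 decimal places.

Var(N−S) = 1 + 1 − 2·0.22 = 2 − 0.44 = 1.56.
Under uncorrelated errors the observed covariances equal the true-score covariances, so only the own-variance terms attenuate.
True-score variance = [0.58 + 0.76] − 0.44 = 1.34 − 0.44 = 0.9.
Reliability = 0.9 / 1.56 = 0.577.

0.577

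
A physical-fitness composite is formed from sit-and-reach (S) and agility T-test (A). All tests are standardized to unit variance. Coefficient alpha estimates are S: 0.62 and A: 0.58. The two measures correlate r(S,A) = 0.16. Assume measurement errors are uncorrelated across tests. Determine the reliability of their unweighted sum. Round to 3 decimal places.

Var(S+A) = 2 + 2·[0.16] = 2 + 0.32 = 2.32.
Under uncorrelated errors the observed covariances equal the true-score covariances, so only the own-variance terms attenuate.
True-score variance = [0.62 + 0.58] + 0.32 = 1.2 + 0.32 = 1.52.
Reliability = 1.52 / 2.32 = 0.655.

0.655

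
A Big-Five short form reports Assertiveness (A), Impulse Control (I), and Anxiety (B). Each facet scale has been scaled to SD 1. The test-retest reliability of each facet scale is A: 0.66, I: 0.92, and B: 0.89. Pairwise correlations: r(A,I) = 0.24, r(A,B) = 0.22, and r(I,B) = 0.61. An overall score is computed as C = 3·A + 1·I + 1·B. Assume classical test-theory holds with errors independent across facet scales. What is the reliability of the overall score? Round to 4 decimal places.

0.7830

Var(C) = 3² + 1 + 1 + 2·[3·0.24 + 3·0.22 + 0.61] = 11 + 3.98 = 14.98.
Under uncorrelated errors the observed covariances equal the true-score covariances, so only the own-variance terms attenuate.
True-score variance = [3²·0.66 + 0.92 + 0.89] + 3.98 = 7.75 + 3.98 = 11.73.
Reliability = 11.73 / 14.98 = 0.7830.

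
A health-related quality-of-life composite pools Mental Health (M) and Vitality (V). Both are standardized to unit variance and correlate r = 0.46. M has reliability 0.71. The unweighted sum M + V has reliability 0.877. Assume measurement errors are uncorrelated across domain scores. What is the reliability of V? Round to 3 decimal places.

0.931

Var(M+V) = 2 + 2·0.46 = 2.920.
True-score variance = ρ_M + ρ_V + 2·0.46, so 0.877 = (0.71 + ρ_V + 0.92) / 2.920.
ρ_V = 0.877·2.920 − 0.71 − 0.92 = 0.931.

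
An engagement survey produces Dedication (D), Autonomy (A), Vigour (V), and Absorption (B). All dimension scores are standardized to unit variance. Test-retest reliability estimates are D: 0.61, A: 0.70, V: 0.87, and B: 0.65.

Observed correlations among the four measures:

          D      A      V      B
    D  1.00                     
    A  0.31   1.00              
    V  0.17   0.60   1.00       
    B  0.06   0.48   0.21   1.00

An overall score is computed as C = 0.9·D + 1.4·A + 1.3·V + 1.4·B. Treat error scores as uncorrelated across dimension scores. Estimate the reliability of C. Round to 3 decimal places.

Var(C) = 0.9² + 1.4² + 1.3² + 1.4² + 2·[1.26·0.31 + 1.17·0.17 + 1.26·0.06 + 1.82·0.60 + 1.96·0.48 + 1.82·0.21] = 6.42 + 6.1602 = 12.5802.
Because errors are independent across components, Cov(Tᵢ,Tⱼ) = Cov(Xᵢ,Xⱼ); the off-diagonal part of the true-score variance is the same as above.
True-score variance = [0.9²·0.61 + 1.4²·0.70 + 1.3²·0.87 + 1.4²·0.65] + 6.1602 = 4.6104 + 6.1602 = 10.7706.
Reliability = 10.7706 / 12.5802 = 0.856.

0.856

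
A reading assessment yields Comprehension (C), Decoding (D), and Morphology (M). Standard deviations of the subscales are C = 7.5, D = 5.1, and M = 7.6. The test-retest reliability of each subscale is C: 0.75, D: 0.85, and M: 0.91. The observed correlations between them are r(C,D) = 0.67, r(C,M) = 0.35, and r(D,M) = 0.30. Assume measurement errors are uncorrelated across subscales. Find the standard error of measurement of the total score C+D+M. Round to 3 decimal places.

4.813

Var(total) = 140.02 + 114.411 = 254.431.
True-score variance = 116.858 + 114.411 = 231.269, so reliability = 0.9090.
Error variance = 254.431 − 231.269 = 23.1624; SEM = √23.1624 = 4.813.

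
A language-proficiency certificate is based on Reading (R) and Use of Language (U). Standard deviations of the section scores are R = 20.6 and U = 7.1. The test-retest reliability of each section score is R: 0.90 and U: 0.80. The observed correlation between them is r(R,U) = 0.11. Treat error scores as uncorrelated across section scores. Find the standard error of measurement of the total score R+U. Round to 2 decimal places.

Var(total) = 474.77 + 32.1772 = 506.947.
True-score variance = 422.252 + 32.1772 = 454.429, so reliability = 0.8964.
Error variance = 506.947 − 454.429 = 52.518; SEM = √52.518 = 7.25.

7.25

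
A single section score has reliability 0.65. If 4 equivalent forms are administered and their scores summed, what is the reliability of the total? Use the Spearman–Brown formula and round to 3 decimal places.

0.881

ρ_k = kρ / (1 + (k−1)ρ) = 4·0.65 / (1 + 3·0.65) = 2.600 / 2.950 = 0.881.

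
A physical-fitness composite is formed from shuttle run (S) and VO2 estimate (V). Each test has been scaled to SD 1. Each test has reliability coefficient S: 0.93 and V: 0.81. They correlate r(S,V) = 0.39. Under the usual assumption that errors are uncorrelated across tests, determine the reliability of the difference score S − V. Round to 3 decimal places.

0.787

Var(S−V) = 1 + 1 − 2·0.39 = 2 − 0.78 = 1.22.
Because errors are independent across components, Cov(Tᵢ,Tⱼ) = Cov(Xᵢ,Xⱼ); the off-diagonal part of the true-score variance is the same as above.
True-score variance = [0.93 + 0.81] − 0.78 = 1.74 − 0.78 = 0.96.
Reliability = 0.96 / 1.22 = 0.787.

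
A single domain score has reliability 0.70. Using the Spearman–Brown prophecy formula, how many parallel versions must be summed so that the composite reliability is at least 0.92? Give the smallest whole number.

k ≥ ρ*(1−ρ₁)/(ρ₁(1−ρ*)) = 0.92·0.30 / (0.70·0.08) = 4.929.
Smallest integer k = 5.

5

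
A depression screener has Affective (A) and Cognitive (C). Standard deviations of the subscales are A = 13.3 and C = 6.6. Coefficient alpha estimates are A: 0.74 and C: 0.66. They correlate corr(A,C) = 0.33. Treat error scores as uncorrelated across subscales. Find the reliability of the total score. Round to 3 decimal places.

0.782

Var(A+C) = 13.3² + 6.6² + 2·[13.3·6.6·0.33] = 220.45 + 57.9348 = 278.385.
Because errors are independent across components, Cov(Tᵢ,Tⱼ) = Cov(Xᵢ,Xⱼ); the off-diagonal part of the true-score variance is the same as above.
True-score variance = [13.3²·0.74 + 6.6²·0.66] + 57.9348 = 159.648 + 57.9348 = 217.583.
Reliability = 217.583 / 278.385 = 0.782.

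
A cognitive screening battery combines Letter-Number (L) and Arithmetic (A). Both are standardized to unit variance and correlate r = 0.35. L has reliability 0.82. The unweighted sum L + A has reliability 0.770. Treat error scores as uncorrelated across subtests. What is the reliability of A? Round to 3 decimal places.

Var(L+A) = 2 + 2·0.35 = 2.700.
True-score variance = ρ_L + ρ_A + 2·0.35, so 0.770 = (0.82 + ρ_A + 0.70) / 2.700.
ρ_A = 0.770·2.700 − 0.82 − 0.70 = 0.559.

0.559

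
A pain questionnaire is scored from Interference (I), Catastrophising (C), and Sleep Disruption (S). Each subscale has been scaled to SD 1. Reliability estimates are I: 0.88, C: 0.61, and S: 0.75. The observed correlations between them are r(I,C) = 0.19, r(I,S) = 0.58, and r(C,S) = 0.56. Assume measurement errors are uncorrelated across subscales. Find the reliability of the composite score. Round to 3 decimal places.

0.866

Var(I+C+S) = 3 + 2·[0.19 + 0.58 + 0.56] = 3 + 2.66 = 5.66.
With uncorrelated errors the cross-covariances are all true-score covariance, so they carry over unchanged; only the diagonal terms shrink to ρᵢσᵢ².
True-score variance = [0.88 + 0.61 + 0.75] + 2.66 = 2.24 + 2.66 = 4.9.
Reliability = 4.9 / 5.66 = 0.866.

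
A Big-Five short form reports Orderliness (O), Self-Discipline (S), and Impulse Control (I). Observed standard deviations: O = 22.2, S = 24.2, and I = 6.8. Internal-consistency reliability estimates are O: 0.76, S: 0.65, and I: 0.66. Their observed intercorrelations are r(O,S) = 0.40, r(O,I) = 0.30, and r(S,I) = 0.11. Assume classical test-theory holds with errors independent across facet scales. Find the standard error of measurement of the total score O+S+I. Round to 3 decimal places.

18.411

Var(total) = 1124.72 + 556.571 = 1681.29.
True-score variance = 785.743 + 556.571 = 1342.31, so reliability = 0.7984.
Error variance = 1681.29 − 1342.31 = 338.977; SEM = √338.977 = 18.411.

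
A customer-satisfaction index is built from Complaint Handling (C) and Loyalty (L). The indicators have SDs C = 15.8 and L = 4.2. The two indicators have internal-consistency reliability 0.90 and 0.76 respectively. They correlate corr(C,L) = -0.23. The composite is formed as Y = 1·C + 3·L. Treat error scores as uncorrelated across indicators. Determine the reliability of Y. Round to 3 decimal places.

0.801

Var(Y) = 15.8² + 3²·4.2² + 2·[3·15.8·4.2·(-0.23)] = 408.4 − 91.5768 = 316.823.
With uncorrelated errors the cross-covariances are all true-score covariance, so they carry over unchanged; only the diagonal terms shrink to ρᵢσᵢ².
True-score variance = [15.8²·0.90 + 3²·4.2²·0.76] − 91.5768 = 345.334 − 91.5768 = 253.757.
Reliability = 253.757 / 316.823 = 0.801.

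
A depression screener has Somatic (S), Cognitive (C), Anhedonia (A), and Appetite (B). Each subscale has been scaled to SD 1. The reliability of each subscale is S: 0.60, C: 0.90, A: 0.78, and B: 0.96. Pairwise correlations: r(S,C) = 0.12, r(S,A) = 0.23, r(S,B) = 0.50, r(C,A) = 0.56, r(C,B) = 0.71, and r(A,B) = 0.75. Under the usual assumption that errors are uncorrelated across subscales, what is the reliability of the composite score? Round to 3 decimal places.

0.922

Var(S+C+A+B) = 4 + 2·[0.12 + 0.23 + 0.50 + 0.56 + 0.71 + 0.75] = 4 + 5.74 = 9.74.
With uncorrelated errors the cross-covariances are all true-score covariance, so they carry over unchanged; only the diagonal terms shrink to ρᵢσᵢ².
True-score variance = [0.60 + 0.90 + 0.78 + 0.96] + 5.74 = 3.24 + 5.74 = 8.98.
Reliability = 8.98 / 9.74 = 0.922.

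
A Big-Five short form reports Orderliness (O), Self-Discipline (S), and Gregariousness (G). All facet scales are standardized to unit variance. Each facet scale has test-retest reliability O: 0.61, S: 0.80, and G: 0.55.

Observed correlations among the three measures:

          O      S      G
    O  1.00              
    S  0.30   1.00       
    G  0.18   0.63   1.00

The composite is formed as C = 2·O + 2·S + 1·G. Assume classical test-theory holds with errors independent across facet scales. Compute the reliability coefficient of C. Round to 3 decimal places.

0.808

Var(C) = 2² + 2² + 1 + 2·[4·0.30 + 2·0.18 + 2·0.63] = 9 + 5.64 = 14.64.
With uncorrelated errors the cross-covariances are all true-score covariance, so they carry over unchanged; only the diagonal terms shrink to ρᵢσᵢ².
True-score variance = [2²·0.61 + 2²·0.80 + 0.55] + 5.64 = 6.19 + 5.64 = 11.83.
Reliability = 11.83 / 14.64 = 0.808.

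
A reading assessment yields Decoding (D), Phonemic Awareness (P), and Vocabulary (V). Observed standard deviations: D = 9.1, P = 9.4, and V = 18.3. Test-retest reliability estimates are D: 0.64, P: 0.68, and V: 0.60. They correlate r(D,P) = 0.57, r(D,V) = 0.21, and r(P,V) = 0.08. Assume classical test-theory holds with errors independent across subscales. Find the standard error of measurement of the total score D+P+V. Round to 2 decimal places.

Var(total) = 506.06 + 194.981 = 701.041.
True-score variance = 314.017 + 194.981 = 508.999, so reliability = 0.7261.
Error variance = 701.041 − 508.999 = 192.043; SEM = √192.043 = 13.86.

13.86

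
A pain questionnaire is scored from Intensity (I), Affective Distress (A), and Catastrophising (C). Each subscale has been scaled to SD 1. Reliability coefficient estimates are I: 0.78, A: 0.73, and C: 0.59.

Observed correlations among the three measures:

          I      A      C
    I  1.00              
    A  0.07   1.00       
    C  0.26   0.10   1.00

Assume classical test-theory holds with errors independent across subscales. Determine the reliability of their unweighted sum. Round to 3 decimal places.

0.767

Var(I+A+C) = 3 + 2·[0.07 + 0.26 + 0.10] = 3 + 0.86 = 3.86.
Because errors are independent across components, Cov(Tᵢ,Tⱼ) = Cov(Xᵢ,Xⱼ); the off-diagonal part of the true-score variance is the same as above.
True-score variance = [0.78 + 0.73 + 0.59] + 0.86 = 2.1 + 0.86 = 2.96.
Reliability = 2.96 / 3.86 = 0.767.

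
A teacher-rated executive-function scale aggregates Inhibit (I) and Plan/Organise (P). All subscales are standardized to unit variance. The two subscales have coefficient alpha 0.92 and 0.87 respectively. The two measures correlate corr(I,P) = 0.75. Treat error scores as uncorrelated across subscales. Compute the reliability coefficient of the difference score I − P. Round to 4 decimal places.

0.5800

Var(I−P) = 1 + 1 − 2·0.75 = 2 − 1.5 = 0.5.
Because errors are independent across components, Cov(Tᵢ,Tⱼ) = Cov(Xᵢ,Xⱼ); the off-diagonal part of the true-score variance is the same as above.
True-score variance = [0.92 + 0.87] − 1.5 = 1.79 − 1.5 = 0.29.
Reliability = 0.29 / 0.5 = 0.5800.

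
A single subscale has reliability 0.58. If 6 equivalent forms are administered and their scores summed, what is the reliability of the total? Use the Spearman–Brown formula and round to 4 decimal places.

ρ_k = kρ / (1 + (k−1)ρ) = 6·0.58 / (1 + 5·0.58) = 3.480 / 3.900 = 0.8923.

0.8923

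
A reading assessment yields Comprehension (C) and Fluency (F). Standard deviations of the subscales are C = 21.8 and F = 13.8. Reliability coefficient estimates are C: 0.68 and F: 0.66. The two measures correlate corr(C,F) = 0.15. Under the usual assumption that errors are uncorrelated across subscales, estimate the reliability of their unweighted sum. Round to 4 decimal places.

Var(C+F) = 21.8² + 13.8² + 2·[21.8·13.8·0.15] = 665.68 + 90.252 = 755.932.
With uncorrelated errors the cross-covariances are all true-score covariance, so they carry over unchanged; only the diagonal terms shrink to ρᵢσᵢ².
True-score variance = [21.8²·0.68 + 13.8²·0.66] + 90.252 = 448.854 + 90.252 = 539.106.
Reliability = 539.106 / 755.932 = 0.7132.

0.7132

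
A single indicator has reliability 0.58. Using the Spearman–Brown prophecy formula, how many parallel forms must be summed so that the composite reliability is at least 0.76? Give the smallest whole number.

3

k ≥ ρ*(1−ρ₁)/(ρ₁(1−ρ*)) = 0.76·0.42 / (0.58·0.24) = 2.293.
Smallest integer k = 3.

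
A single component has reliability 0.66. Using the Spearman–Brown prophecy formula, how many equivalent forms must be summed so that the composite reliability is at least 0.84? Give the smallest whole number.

k ≥ ρ*(1−ρ₁)/(ρ₁(1−ρ*)) = 0.84·0.34 / (0.66·0.16) = 2.705.
Smallest integer k = 3.

3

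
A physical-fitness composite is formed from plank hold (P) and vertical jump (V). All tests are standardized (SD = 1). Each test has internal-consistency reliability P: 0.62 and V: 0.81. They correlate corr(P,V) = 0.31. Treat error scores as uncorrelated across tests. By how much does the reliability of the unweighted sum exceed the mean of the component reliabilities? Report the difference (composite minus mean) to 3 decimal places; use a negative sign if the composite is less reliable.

0.067

Var(sum) = 2 + 0.62 = 2.62; true-score variance = 1.43 + 0.62 = 2.05; composite reliability = 0.7824.
Mean component reliability = 0.7150.
Difference = 0.7824 − 0.7150 = 0.067.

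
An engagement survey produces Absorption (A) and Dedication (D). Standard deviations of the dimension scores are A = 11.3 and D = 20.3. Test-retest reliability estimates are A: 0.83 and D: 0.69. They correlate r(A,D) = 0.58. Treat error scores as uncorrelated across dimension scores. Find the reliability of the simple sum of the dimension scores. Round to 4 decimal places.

Var(A+D) = 11.3² + 20.3² + 2·[11.3·20.3·0.58] = 539.78 + 266.092 = 805.872.
With uncorrelated errors the cross-covariances are all true-score covariance, so they carry over unchanged; only the diagonal terms shrink to ρᵢσᵢ².
True-score variance = [11.3²·0.83 + 20.3²·0.69] + 266.092 = 390.325 + 266.092 = 656.417.
Reliability = 656.417 / 805.872 = 0.8145.

0.8145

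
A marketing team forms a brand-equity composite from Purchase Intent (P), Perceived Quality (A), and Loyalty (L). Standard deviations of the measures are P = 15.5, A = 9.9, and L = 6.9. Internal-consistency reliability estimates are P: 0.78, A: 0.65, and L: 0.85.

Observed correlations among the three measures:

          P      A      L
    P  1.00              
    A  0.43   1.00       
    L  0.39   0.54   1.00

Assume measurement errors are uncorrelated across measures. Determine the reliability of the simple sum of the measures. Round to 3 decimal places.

Var(P+A+L) = 15.5² + 9.9² + 6.9² + 2·[15.5·9.9·0.43 + 15.5·6.9·0.39 + 9.9·6.9·0.54] = 385.87 + 289.163 = 675.033.
Under uncorrelated errors the observed covariances equal the true-score covariances, so only the own-variance terms attenuate.
True-score variance = [15.5²·0.78 + 9.9²·0.65 + 6.9²·0.85] + 289.163 = 291.57 + 289.163 = 580.733.
Reliability = 580.733 / 675.033 = 0.860.

0.860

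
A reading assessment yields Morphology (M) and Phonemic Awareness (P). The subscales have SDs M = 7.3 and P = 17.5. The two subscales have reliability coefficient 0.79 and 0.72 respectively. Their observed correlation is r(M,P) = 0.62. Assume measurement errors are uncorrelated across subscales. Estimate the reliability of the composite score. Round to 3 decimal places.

0.813

Var(M+P) = 7.3² + 17.5² + 2·[7.3·17.5·0.62] = 359.54 + 158.41 = 517.95.
With uncorrelated errors the cross-covariances are all true-score covariance, so they carry over unchanged; only the diagonal terms shrink to ρᵢσᵢ².
True-score variance = [7.3²·0.79 + 17.5²·0.72] + 158.41 = 262.599 + 158.41 = 421.009.
Reliability = 421.009 / 517.95 = 0.813.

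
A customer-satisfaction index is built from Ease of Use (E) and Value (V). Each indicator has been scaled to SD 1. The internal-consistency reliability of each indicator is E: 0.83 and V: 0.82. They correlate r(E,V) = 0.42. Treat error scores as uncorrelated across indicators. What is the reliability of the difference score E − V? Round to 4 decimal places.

0.6983

Var(E−V) = 1 + 1 − 2·0.42 = 2 − 0.84 = 1.16.
Because errors are independent across components, Cov(Tᵢ,Tⱼ) = Cov(Xᵢ,Xⱼ); the off-diagonal part of the true-score variance is the same as above.
True-score variance = [0.83 + 0.82] − 0.84 = 1.65 − 0.84 = 0.81.
Reliability = 0.81 / 1.16 = 0.6983.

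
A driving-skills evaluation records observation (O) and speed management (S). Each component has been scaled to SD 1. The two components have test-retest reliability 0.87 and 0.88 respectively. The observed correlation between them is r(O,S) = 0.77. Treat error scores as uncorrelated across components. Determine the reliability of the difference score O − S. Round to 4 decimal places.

0.4565

Var(O−S) = 1 + 1 − 2·0.77 = 2 − 1.54 = 0.46.
Because errors are independent across components, Cov(Tᵢ,Tⱼ) = Cov(Xᵢ,Xⱼ); the off-diagonal part of the true-score variance is the same as above.
True-score variance = [0.87 + 0.88] − 1.54 = 1.75 − 1.54 = 0.21.
Reliability = 0.21 / 0.46 = 0.4565.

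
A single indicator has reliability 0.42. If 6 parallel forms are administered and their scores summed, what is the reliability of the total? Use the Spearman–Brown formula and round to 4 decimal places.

ρ_k = kρ / (1 + (k−1)ρ) = 6·0.42 / (1 + 5·0.42) = 2.520 / 3.100 = 0.8129.

0.8129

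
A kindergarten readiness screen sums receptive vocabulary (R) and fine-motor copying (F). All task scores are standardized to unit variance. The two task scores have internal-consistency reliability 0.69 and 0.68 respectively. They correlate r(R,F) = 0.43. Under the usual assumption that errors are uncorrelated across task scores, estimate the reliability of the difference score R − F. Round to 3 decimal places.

Var(R−F) = 1 + 1 − 2·0.43 = 2 − 0.86 = 1.14.
Because errors are independent across components, Cov(Tᵢ,Tⱼ) = Cov(Xᵢ,Xⱼ); the off-diagonal part of the true-score variance is the same as above.
True-score variance = [0.69 + 0.68] − 0.86 = 1.37 − 0.86 = 0.51.
Reliability = 0.51 / 1.14 = 0.447.

0.447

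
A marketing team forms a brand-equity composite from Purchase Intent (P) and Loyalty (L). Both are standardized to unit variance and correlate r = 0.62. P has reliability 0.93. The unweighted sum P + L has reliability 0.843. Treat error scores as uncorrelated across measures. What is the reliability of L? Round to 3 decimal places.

0.561

Var(P+L) = 2 + 2·0.62 = 3.240.
True-score variance = ρ_P + ρ_L + 2·0.62, so 0.843 = (0.93 + ρ_L + 1.24) / 3.240.
ρ_L = 0.843·3.240 − 0.93 − 1.24 = 0.561.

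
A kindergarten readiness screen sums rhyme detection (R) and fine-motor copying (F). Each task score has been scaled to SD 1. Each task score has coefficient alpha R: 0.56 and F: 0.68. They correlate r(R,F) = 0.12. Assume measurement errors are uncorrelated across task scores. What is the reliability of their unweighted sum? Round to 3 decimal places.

Var(R+F) = 2 + 2·[0.12] = 2 + 0.24 = 2.24.
With uncorrelated errors the cross-covariances are all true-score covariance, so they carry over unchanged; only the diagonal terms shrink to ρᵢσᵢ².
True-score variance = [0.56 + 0.68] + 0.24 = 1.24 + 0.24 = 1.48.
Reliability = 1.48 / 2.24 = 0.661.

0.661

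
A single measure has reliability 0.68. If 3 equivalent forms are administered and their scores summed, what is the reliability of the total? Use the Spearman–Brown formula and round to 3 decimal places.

0.864

ρ_k = kρ / (1 + (k−1)ρ) = 3·0.68 / (1 + 2·0.68) = 2.040 / 2.360 = 0.864.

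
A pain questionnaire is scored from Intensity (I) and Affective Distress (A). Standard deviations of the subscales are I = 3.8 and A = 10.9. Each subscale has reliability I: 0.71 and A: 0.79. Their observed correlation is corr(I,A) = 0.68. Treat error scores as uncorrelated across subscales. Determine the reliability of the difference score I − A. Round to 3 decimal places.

Var(I−A) = 3.8² + 10.9² − 2·3.8·10.9·0.68 = 133.25 − 56.3312 = 76.9188.
Because errors are independent across components, Cov(Tᵢ,Tⱼ) = Cov(Xᵢ,Xⱼ); the off-diagonal part of the true-score variance is the same as above.
True-score variance = [3.8²·0.71 + 10.9²·0.79] − 56.3312 = 104.112 − 56.3312 = 47.7811.
Reliability = 47.7811 / 76.9188 = 0.621.

0.621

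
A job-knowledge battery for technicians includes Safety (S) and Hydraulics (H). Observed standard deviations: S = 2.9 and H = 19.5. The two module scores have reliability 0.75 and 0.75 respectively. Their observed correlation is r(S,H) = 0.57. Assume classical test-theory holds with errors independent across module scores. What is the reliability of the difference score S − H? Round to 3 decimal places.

Var(S−H) = 2.9² + 19.5² − 2·2.9·19.5·0.57 = 388.66 − 64.467 = 324.193.
With uncorrelated errors the cross-covariances are all true-score covariance, so they carry over unchanged; only the diagonal terms shrink to ρᵢσᵢ².
True-score variance = [2.9²·0.75 + 19.5²·0.75] − 64.467 = 291.495 − 64.467 = 227.028.
Reliability = 227.028 / 324.193 = 0.700.

0.700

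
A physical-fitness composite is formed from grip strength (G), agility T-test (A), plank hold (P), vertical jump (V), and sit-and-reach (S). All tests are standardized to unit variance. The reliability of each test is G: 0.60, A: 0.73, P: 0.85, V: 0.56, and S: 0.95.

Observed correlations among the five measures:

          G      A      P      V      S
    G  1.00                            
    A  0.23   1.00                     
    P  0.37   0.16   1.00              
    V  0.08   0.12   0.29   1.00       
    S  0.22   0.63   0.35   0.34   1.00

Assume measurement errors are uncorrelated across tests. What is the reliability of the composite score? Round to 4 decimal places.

0.8762

Var(G+A+P+V+S) = 5 + 2·[0.23 + 0.37 + 0.08 + 0.22 + 0.16 + 0.12 + 0.63 + 0.29 + 0.35 + 0.34] = 5 + 5.58 = 10.58.
With uncorrelated errors the cross-covariances are all true-score covariance, so they carry over unchanged; only the diagonal terms shrink to ρᵢσᵢ².
True-score variance = [0.60 + 0.73 + 0.85 + 0.56 + 0.95] + 5.58 = 3.69 + 5.58 = 9.27.
Reliability = 9.27 / 10.58 = 0.8762.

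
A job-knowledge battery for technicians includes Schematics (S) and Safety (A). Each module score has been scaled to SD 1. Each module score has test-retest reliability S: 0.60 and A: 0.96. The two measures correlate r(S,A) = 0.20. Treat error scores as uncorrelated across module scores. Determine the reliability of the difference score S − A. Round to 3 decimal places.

Var(S−A) = 1 + 1 − 2·0.20 = 2 − 0.4 = 1.6.
Because errors are independent across components, Cov(Tᵢ,Tⱼ) = Cov(Xᵢ,Xⱼ); the off-diagonal part of the true-score variance is the same as above.
True-score variance = [0.60 + 0.96] − 0.4 = 1.56 − 0.4 = 1.16.
Reliability = 1.16 / 1.6 = 0.725.

0.725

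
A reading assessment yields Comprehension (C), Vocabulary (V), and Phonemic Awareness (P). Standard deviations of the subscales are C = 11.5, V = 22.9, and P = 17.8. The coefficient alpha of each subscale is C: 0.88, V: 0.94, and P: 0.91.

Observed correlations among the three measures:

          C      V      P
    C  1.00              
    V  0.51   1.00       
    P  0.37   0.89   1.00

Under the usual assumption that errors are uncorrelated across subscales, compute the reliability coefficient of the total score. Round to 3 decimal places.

Var(C+V+P) = 11.5² + 22.9² + 17.8² + 2·[11.5·22.9·0.51 + 11.5·17.8·0.37 + 22.9·17.8·0.89] = 973.5 + 1145.66 = 2119.16.
Under uncorrelated errors the observed covariances equal the true-score covariances, so only the own-variance terms attenuate.
True-score variance = [11.5²·0.88 + 22.9²·0.94 + 17.8²·0.91] + 1145.66 = 897.65 + 1145.66 = 2043.31.
Reliability = 2043.31 / 2119.16 = 0.964.

0.964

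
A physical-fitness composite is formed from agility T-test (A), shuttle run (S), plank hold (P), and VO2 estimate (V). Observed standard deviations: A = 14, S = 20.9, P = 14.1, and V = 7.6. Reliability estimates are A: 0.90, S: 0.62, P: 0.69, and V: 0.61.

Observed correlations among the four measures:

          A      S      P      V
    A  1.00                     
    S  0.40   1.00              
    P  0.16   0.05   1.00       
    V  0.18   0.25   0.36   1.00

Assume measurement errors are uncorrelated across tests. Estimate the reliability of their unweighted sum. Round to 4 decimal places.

0.8088

Var(A+S+P+V) = 14² + 20.9² + 14.1² + 7.6² + 2·[14·20.9·0.40 + 14·14.1·0.16 + 14·7.6·0.18 + 20.9·14.1·0.05 + 20.9·7.6·0.25 + 14.1·7.6·0.36] = 889.38 + 521.596 = 1410.98.
Because errors are independent across components, Cov(Tᵢ,Tⱼ) = Cov(Xᵢ,Xⱼ); the off-diagonal part of the true-score variance is the same as above.
True-score variance = [14²·0.90 + 20.9²·0.62 + 14.1²·0.69 + 7.6²·0.61] + 521.596 = 619.635 + 521.596 = 1141.23.
Reliability = 1141.23 / 1410.98 = 0.8088.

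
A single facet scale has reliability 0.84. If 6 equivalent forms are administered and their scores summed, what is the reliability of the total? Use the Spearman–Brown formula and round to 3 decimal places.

ρ_k = kρ / (1 + (k−1)ρ) = 6·0.84 / (1 + 5·0.84) = 5.040 / 5.200 = 0.969.

0.969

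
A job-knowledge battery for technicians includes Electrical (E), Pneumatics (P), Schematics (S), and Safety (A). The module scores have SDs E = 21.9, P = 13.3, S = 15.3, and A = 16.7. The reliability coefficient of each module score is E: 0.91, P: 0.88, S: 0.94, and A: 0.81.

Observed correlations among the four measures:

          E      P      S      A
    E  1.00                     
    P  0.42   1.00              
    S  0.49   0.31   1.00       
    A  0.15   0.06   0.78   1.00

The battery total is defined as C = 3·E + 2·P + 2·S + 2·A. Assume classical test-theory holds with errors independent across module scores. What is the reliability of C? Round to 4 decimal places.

0.9446

Var(C) = 3²·21.9² + 2²·13.3² + 2²·15.3² + 2²·16.7² + 2·[6·21.9·13.3·0.42 + 6·21.9·15.3·0.49 + 6·21.9·16.7·0.15 + 4·13.3·15.3·0.31 + 4·13.3·16.7·0.06 + 4·15.3·16.7·0.78] = 7075.97 + 6302.18 = 13378.1.
Because errors are independent across components, Cov(Tᵢ,Tⱼ) = Cov(Xᵢ,Xⱼ); the off-diagonal part of the true-score variance is the same as above.
True-score variance = [3²·21.9²·0.91 + 2²·13.3²·0.88 + 2²·15.3²·0.94 + 2²·16.7²·0.81] + 6302.18 = 6334.44 + 6302.18 = 12636.6.
Reliability = 12636.6 / 13378.1 = 0.9446.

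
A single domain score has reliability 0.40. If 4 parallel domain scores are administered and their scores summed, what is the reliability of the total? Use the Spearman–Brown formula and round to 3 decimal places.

ρ_k = kρ / (1 + (k−1)ρ) = 4·0.40 / (1 + 3·0.40) = 1.600 / 2.200 = 0.727.

0.727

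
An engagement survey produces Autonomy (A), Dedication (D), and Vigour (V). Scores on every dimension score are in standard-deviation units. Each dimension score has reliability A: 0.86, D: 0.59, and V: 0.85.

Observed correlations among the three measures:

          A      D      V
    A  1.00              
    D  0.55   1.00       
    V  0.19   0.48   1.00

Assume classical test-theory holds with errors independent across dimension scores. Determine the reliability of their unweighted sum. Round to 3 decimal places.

0.871

Var(A+D+V) = 3 + 2·[0.55 + 0.19 + 0.48] = 3 + 2.44 = 5.44.
Because errors are independent across components, Cov(Tᵢ,Tⱼ) = Cov(Xᵢ,Xⱼ); the off-diagonal part of the true-score variance is the same as above.
True-score variance = [0.86 + 0.59 + 0.85] + 2.44 = 2.3 + 2.44 = 4.74.
Reliability = 4.74 / 5.44 = 0.871.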